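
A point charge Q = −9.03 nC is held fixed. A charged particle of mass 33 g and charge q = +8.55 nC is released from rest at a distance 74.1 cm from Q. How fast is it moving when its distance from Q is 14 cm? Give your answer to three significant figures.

Only the electrostatic force acts, so mechanical energy is conserved: ½mv² = U₁ − U₂ = kQq(1/r₁ − 1/r₂).
U₁ − U₂ = (8.99×10⁹ N·m²/C²)(-9.03×10⁻⁹ C)(8.55×10⁻⁹ C)(1/0.741 − 1/0.140) = 4.02×10⁻⁶ J.
v = √(2·4.02×10⁻⁶/0.0330) = 0.0156 m/s.

0.0156 m/s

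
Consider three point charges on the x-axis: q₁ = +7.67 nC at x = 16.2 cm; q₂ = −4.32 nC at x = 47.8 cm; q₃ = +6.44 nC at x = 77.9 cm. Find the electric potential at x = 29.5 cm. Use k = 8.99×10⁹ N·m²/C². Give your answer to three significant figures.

426 V

Electric potential is a scalar, so the contributions from each charge add algebraically: V = Σ kqᵢ/rᵢ.
Distances from the field point to each charge: r₁ = 0.133 m, r₂ = 0.183 m, r₃ = 0.484 m.
V = k[(7.67×10⁻⁹)/(0.133) + (-4.32×10⁻⁹)/(0.183) + (6.44×10⁻⁹)/(0.484)] = 426 V.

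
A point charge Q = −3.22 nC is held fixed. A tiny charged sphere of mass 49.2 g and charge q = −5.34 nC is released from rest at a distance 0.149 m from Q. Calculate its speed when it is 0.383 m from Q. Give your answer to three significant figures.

5.08×10⁻³ m/s

Only the electrostatic force acts, so mechanical energy is conserved: ½mv² = U₁ − U₂ = kQq(1/r₁ − 1/r₂).
U₁ − U₂ = (8.99×10⁹ N·m²/C²)(-3.22×10⁻⁹ C)(-5.34×10⁻⁹ C)(1/0.149 − 1/0.383) = 6.34×10⁻⁷ J.
v = √(2·6.34×10⁻⁷/0.0492) = 5.08×10⁻³ m/s.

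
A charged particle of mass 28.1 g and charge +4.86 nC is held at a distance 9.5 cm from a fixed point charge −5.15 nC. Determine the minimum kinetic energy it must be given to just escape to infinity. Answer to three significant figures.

To just escape, total mechanical energy must reach zero at infinity: ½mv²_min + U = 0, so ½mv²_min = −U = |kQq|/r.
|U| = |kQq|/r = (8.99×10⁹ N·m²/C²)(5.15×10⁻⁹)(4.86×10⁻⁹)/(0.0950) = 2.37×10⁻⁶ J.

2.37×10⁻⁶ J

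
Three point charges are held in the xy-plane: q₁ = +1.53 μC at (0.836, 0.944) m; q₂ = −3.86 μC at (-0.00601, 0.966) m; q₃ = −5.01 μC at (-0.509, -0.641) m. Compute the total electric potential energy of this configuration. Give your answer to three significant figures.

The work to assemble the configuration equals its total potential energy, U = Σ kqᵢqⱼ/rᵢⱼ over all pairs.
Pair separations: r₁₂ = 0.842 m, r₁₃ = 2.08 m, r₂₃ = 1.68 m.
U = (-0.0630) + (-0.0332) + (0.103) = 7.06×10⁻³ J.

7.06×10⁻³ J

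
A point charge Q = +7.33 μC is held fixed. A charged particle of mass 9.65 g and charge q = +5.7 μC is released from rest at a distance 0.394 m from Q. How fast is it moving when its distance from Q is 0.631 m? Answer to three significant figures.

Only the electrostatic force acts, so mechanical energy is conserved: ½mv² = U₁ − U₂ = kQq(1/r₁ − 1/r₂).
U₁ − U₂ = (8.99×10⁹ N·m²/C²)(7.33×10⁻⁶ C)(5.70×10⁻⁶ C)(1/0.394 − 1/0.631) = 0.358 J.
v = √(2·0.358/9.65×10⁻³) = 8.61 m/s.

8.61 m/s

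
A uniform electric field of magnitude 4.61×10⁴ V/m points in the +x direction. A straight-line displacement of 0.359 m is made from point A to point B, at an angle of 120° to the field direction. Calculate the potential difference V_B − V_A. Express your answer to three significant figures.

Only the component of displacement along E changes the potential: ΔV = −E·d·cosθ.
ΔV = −(4.61×10⁴ V/m)(0.359 m)cos120° = 8270 V.

8270 V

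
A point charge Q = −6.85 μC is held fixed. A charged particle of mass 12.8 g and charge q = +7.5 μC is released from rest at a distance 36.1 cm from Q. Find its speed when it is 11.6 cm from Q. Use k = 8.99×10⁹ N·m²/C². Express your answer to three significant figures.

20.5 m/s

Only the electrostatic force acts, so mechanical energy is conserved: ½mv² = U₁ − U₂ = kQq(1/r₁ − 1/r₂).
U₁ − U₂ = (8.99×10⁹ N·m²/C²)(-6.85×10⁻⁶ C)(7.50×10⁻⁶ C)(1/0.361 − 1/0.116) = 2.70 J.
v = √(2·2.70/0.0128) = 20.5 m/s.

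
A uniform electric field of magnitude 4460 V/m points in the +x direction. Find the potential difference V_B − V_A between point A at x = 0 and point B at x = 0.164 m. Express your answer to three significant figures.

In a uniform field, potential decreases in the direction of E: V_B − V_A = −E·Δx.
V_B − V_A = −(4460 V/m)(0.164 m) = -731 V.

-731 V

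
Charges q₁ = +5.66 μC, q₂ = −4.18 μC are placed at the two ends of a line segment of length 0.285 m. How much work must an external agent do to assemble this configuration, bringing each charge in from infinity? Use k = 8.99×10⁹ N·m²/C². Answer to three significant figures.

-0.746 J

The assembly work is the sum of pairwise potential energies, U = Σ_{i<j} kqᵢqⱼ/rᵢⱼ.
The separation is r = 0.285 m.
U = (-0.746) = -0.746 J.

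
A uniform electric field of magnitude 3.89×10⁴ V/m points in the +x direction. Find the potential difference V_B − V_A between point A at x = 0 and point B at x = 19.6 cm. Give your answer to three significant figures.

In a uniform field, potential decreases in the direction of E: V_B − V_A = −E·Δx.
V_B − V_A = −(3.89×10⁴ V/m)(0.196 m) = -7620 V.

-7620 V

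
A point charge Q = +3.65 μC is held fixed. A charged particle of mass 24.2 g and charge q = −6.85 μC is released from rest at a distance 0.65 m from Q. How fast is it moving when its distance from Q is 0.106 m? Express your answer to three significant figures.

12.1 m/s

Only the electrostatic force acts, so mechanical energy is conserved: ½mv² = U₁ − U₂ = kQq(1/r₁ − 1/r₂).
U₁ − U₂ = (8.99×10⁹ N·m²/C²)(3.65×10⁻⁶ C)(-6.85×10⁻⁶ C)(1/0.650 − 1/0.106) = 1.77 J.
v = √(2·1.77/0.0242) = 12.1 m/s.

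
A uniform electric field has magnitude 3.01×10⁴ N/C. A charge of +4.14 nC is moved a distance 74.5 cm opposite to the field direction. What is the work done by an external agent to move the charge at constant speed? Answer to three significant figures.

9.28×10⁻⁵ J

The potential change for a displacement 74.5 cm opposite to the field direction is ΔV = +Ed = 2.24×10⁴ V.
W_ext = qΔV = 9.28×10⁻⁵ J.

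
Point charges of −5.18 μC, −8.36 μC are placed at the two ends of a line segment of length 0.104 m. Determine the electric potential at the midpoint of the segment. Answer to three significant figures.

-2.34×10⁶ V

Electric potential is a scalar, so the contributions from each charge add algebraically: V = Σ kqᵢ/rᵢ.
Each charge is 0.0520 m from the midpoint.
V = k[(-5.18×10⁻⁶)/(0.0520) + (-8.36×10⁻⁶)/(0.0520)] = -2.34×10⁶ V.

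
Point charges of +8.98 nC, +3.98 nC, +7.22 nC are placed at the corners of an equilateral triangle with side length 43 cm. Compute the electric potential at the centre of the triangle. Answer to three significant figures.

731 V

The total potential is the scalar sum of each charge's contribution, V = Σ kqᵢ/rᵢ.
The distance from each vertex to the centroid is a/√3 = 0.248 m.
V = k[(8.98×10⁻⁹)/(0.248) + (3.98×10⁻⁹)/(0.248) + (7.22×10⁻⁹)/(0.248)] = 731 V.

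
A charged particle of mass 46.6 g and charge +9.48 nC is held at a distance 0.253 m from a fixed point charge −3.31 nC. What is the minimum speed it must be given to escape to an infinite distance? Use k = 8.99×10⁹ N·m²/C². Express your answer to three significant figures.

To just escape, total mechanical energy must reach zero at infinity: ½mv²_min + U = 0, so ½mv²_min = −U = |kQq|/r.
|U| = |kQq|/r = (8.99×10⁹ N·m²/C²)(3.31×10⁻⁹)(9.48×10⁻⁹)/(0.253) = 1.12×10⁻⁶ J.
v_min = √(2|U|/m) = √(2·1.12×10⁻⁶/0.0466) = 6.92×10⁻³ m/s.

6.92×10⁻³ m/s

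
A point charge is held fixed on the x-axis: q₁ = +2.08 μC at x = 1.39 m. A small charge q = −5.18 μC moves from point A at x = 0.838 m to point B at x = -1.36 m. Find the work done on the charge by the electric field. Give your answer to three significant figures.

-0.140 J

The work done by the electric force is W_field = −ΔU = −q(V_B − V_A) = q(V_A − V_B).
At A: distance to the source charge is 0.552 m; V_A = kq₁/r = 3.39×10⁴ V.
At B: distance to the source charge is 2.75 m; V_B = kq₁/r = 6800 V.
ΔV = V_B − V_A = -2.71×10⁴ V.
W_field = −qΔV = −(-5.18×10⁻⁶ C)(-2.71×10⁴ V) = -0.140 J.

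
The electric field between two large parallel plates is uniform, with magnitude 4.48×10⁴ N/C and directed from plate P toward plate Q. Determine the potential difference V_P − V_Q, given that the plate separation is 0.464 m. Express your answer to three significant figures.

2.08×10⁴ V

In a uniform field, potential decreases in the direction of E: ΔV = −E·d for a displacement d parallel to E.
Going from Q to P is a displacement of 0.464 m opposite to the field, so V_P − V_Q = +Ed = 2.08×10⁴ V.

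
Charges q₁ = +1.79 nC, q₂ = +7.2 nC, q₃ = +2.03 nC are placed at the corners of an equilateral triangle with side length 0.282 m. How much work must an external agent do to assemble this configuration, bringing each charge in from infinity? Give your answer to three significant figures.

9.93×10⁻⁷ J

The assembly work is the sum of pairwise potential energies, U = Σ_{i<j} kqᵢqⱼ/rᵢⱼ.
All three pair separations equal the side length, 0.282 m.
U = (4.11×10⁻⁷) + (1.16×10⁻⁷) + (4.66×10⁻⁷) = 9.93×10⁻⁷ J.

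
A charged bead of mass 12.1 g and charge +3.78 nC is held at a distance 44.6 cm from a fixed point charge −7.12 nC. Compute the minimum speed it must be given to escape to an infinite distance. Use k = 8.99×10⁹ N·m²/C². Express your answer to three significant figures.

To just escape, total mechanical energy must reach zero at infinity: ½mv²_min + U = 0, so ½mv²_min = −U = |kQq|/r.
|U| = |kQq|/r = (8.99×10⁹ N·m²/C²)(7.12×10⁻⁹)(3.78×10⁻⁹)/(0.446) = 5.42×10⁻⁷ J.
v_min = √(2|U|/m) = √(2·5.42×10⁻⁷/0.0121) = 9.47×10⁻³ m/s.

9.47×10⁻³ m/s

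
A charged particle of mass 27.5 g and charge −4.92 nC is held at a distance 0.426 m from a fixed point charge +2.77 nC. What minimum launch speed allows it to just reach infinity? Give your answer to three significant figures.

To just escape, total mechanical energy must reach zero at infinity: ½mv²_min + U = 0, so ½mv²_min = −U = |kQq|/r.
|U| = |kQq|/r = (8.99×10⁹ N·m²/C²)(2.77×10⁻⁹)(4.92×10⁻⁹)/(0.426) = 2.88×10⁻⁷ J.
v_min = √(2|U|/m) = √(2·2.88×10⁻⁷/0.0275) = 4.57×10⁻³ m/s.

4.57×10⁻³ m/s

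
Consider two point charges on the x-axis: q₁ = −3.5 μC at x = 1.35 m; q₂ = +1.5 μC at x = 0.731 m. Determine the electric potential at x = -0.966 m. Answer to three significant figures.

The total potential is the scalar sum of each charge's contribution, V = Σ kqᵢ/rᵢ.
Distances from the field point to each charge: r₁ = 2.32 m, r₂ = 1.70 m.
V = k[(-3.50×10⁻⁶)/(2.32) + (1.50×10⁻⁶)/(1.70)] = -5640 V.

-5640 V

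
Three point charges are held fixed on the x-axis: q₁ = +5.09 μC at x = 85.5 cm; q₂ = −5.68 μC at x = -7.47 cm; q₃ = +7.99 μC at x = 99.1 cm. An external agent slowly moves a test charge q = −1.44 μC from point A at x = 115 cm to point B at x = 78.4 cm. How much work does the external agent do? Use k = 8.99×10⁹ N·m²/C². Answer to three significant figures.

-0.528 J

For quasistatic motion the external work equals the change in potential energy: W_ext = qΔV = q(V_B − V_A).
At A: distances to the source charges are 0.295 m, 1.22 m, 0.159 m; V_A = Σ kqᵢ/rᵢ = 5.65×10⁵ V.
At B: distances to the source charges are 0.0710 m, 0.859 m, 0.207 m; V_B = Σ kqᵢ/rᵢ = 9.32×10⁵ V.
ΔV = V_B − V_A = 3.67×10⁵ V.
W_ext = qΔV = (-1.44×10⁻⁶ C)(3.67×10⁵ V) = -0.528 J.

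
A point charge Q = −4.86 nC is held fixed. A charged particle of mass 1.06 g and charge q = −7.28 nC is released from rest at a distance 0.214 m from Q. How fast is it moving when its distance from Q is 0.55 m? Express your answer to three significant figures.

Only the electrostatic force acts, so mechanical energy is conserved: ½mv² = U₁ − U₂ = kQq(1/r₁ − 1/r₂).
U₁ − U₂ = (8.99×10⁹ N·m²/C²)(-4.86×10⁻⁹ C)(-7.28×10⁻⁹ C)(1/0.214 − 1/0.550) = 9.08×10⁻⁷ J.
v = √(2·9.08×10⁻⁷/1.06×10⁻³) = 0.0414 m/s.

0.0414 m/s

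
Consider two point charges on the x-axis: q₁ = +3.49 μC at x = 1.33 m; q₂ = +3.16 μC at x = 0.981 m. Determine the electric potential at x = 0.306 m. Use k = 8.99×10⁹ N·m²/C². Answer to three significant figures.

The total potential is the scalar sum of each charge's contribution, V = Σ kqᵢ/rᵢ.
Distances from the field point to each charge: r₁ = 1.02 m, r₂ = 0.675 m.
V = k[(3.49×10⁻⁶)/(1.02) + (3.16×10⁻⁶)/(0.675)] = 7.27×10⁴ V.

7.27×10⁴ V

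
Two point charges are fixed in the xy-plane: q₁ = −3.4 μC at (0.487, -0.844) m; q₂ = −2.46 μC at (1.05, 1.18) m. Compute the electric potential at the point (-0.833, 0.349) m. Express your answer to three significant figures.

Electric potential is a scalar, so the contributions from each charge add algebraically: V = Σ kqᵢ/rᵢ.
Distances from the field point to each charge: r₁ = 1.78 m, r₂ = 2.06 m.
V = k[(-3.40×10⁻⁶)/(1.78) + (-2.46×10⁻⁶)/(2.06)] = -2.79×10⁴ V.

-2.79×10⁴ V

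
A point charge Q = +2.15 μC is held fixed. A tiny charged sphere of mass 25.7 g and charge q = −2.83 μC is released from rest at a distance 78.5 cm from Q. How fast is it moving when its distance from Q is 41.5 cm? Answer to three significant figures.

2.20 m/s

Only the electrostatic force acts, so mechanical energy is conserved: ½mv² = U₁ − U₂ = kQq(1/r₁ − 1/r₂).
U₁ − U₂ = (8.99×10⁹ N·m²/C²)(2.15×10⁻⁶ C)(-2.83×10⁻⁶ C)(1/0.785 − 1/0.415) = 0.0621 J.
v = √(2·0.0621/0.0257) = 2.20 m/s.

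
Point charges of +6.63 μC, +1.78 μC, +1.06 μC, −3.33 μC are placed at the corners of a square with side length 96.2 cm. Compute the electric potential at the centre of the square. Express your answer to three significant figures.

Electric potential is a scalar, so the contributions from each charge add algebraically: V = Σ kqᵢ/rᵢ.
The distance from each corner to the centre is a√2/2 = 0.680 m.
V = k[(6.63×10⁻⁶)/(0.680) + (1.78×10⁻⁶)/(0.680) + (1.06×10⁻⁶)/(0.680) + (-3.33×10⁻⁶)/(0.680)] = 8.11×10⁴ V.

8.11×10⁴ V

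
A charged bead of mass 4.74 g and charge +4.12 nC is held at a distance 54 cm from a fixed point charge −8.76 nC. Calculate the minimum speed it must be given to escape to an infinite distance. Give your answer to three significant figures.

0.0159 m/s

To just escape, total mechanical energy must reach zero at infinity: ½mv²_min + U = 0, so ½mv²_min = −U = |kQq|/r.
|U| = |kQq|/r = (8.99×10⁹ N·m²/C²)(8.76×10⁻⁹)(4.12×10⁻⁹)/(0.540) = 6.01×10⁻⁷ J.
v_min = √(2|U|/m) = √(2·6.01×10⁻⁷/4.74×10⁻³) = 0.0159 m/s.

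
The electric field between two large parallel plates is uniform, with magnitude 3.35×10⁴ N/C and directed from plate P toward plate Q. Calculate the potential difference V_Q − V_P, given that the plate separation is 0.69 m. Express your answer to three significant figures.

-2.31×10⁴ V

In a uniform field, potential decreases in the direction of E: ΔV = −E·d for a displacement d parallel to E.
Going from P to Q is a displacement of 0.69 m along the field, so V_Q − V_P = −Ed = -2.31×10⁴ V.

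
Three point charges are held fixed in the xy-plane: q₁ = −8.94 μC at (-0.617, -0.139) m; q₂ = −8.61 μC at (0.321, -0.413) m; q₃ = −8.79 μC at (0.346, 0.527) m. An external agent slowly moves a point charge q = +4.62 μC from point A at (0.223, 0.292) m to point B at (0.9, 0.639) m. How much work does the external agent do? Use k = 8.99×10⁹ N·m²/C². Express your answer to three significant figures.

For quasistatic motion the external work equals the change in potential energy: W_ext = qΔV = q(V_B − V_A).
At A: distances to the source charges are 0.944 m, 0.712 m, 0.265 m; V_A = Σ kqᵢ/rᵢ = -4.92×10⁵ V.
At B: distances to the source charges are 1.70 m, 1.20 m, 0.565 m; V_B = Σ kqᵢ/rᵢ = -2.51×10⁵ V.
ΔV = V_B − V_A = 2.40×10⁵ V.
W_ext = qΔV = (4.62×10⁻⁶ C)(2.40×10⁵ V) = 1.11 J.

1.11 J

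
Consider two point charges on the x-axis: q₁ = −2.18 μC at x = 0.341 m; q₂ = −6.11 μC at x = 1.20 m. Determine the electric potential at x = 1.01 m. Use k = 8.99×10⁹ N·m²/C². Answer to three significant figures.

The total potential is the scalar sum of each charge's contribution, V = Σ kqᵢ/rᵢ.
Distances from the field point to each charge: r₁ = 0.669 m, r₂ = 0.190 m.
V = k[(-2.18×10⁻⁶)/(0.669) + (-6.11×10⁻⁶)/(0.190)] = -3.18×10⁵ V.

-3.18×10⁵ V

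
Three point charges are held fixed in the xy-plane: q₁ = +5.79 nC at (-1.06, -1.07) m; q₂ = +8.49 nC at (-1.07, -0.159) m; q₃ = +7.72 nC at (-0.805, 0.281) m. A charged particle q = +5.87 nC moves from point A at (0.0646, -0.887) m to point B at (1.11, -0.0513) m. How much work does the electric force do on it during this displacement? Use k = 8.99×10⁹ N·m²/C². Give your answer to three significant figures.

The work done by the electric force is W_field = −ΔU = −q(V_B − V_A) = q(V_A − V_B).
At A: distances to the source charges are 1.14 m, 1.35 m, 1.46 m; V_A = Σ kqᵢ/rᵢ = 150 V.
At B: distances to the source charges are 2.40 m, 2.18 m, 1.94 m; V_B = Σ kqᵢ/rᵢ = 92.4 V.
ΔV = V_B − V_A = -57.6 V.
W_field = −qΔV = −(5.87×10⁻⁹ C)(-57.6 V) = 3.38×10⁻⁷ J.

3.38×10⁻⁷ J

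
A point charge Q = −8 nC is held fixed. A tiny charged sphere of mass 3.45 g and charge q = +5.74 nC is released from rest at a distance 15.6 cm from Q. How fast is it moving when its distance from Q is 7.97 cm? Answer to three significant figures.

0.0383 m/s

Only the electrostatic force acts, so mechanical energy is conserved: ½mv² = U₁ − U₂ = kQq(1/r₁ − 1/r₂).
U₁ − U₂ = (8.99×10⁹ N·m²/C²)(-8.00×10⁻⁹ C)(5.74×10⁻⁹ C)(1/0.156 − 1/0.0797) = 2.53×10⁻⁶ J.
v = √(2·2.53×10⁻⁶/3.45×10⁻³) = 0.0383 m/s.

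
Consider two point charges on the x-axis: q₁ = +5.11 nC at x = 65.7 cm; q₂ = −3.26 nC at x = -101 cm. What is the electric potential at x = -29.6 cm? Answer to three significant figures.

Electric potential is a scalar, so the contributions from each charge add algebraically: V = Σ kqᵢ/rᵢ.
Distances from the field point to each charge: r₁ = 0.953 m, r₂ = 0.714 m.
V = k[(5.11×10⁻⁹)/(0.953) + (-3.26×10⁻⁹)/(0.714)] = 7.16 V.

7.16 V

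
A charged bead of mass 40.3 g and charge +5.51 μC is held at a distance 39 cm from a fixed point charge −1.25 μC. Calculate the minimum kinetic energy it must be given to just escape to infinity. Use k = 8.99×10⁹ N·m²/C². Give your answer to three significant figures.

0.159 J

To just escape, total mechanical energy must reach zero at infinity: ½mv²_min + U = 0, so ½mv²_min = −U = |kQq|/r.
|U| = |kQq|/r = (8.99×10⁹ N·m²/C²)(1.25×10⁻⁶)(5.51×10⁻⁶)/(0.390) = 0.159 J.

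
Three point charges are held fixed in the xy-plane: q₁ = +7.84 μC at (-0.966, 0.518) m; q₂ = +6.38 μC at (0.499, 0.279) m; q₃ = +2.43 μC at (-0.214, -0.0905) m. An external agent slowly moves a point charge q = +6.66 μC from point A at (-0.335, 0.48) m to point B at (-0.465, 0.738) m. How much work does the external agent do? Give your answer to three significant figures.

For quasistatic motion the external work equals the change in potential energy: W_ext = qΔV = q(V_B − V_A).
At A: distances to the source charges are 0.632 m, 0.858 m, 0.583 m; V_A = Σ kqᵢ/rᵢ = 2.16×10⁵ V.
At B: distances to the source charges are 0.547 m, 1.07 m, 0.866 m; V_B = Σ kqᵢ/rᵢ = 2.08×10⁵ V.
ΔV = V_B − V_A = -8050 V.
W_ext = qΔV = (6.66×10⁻⁶ C)(-8050 V) = -0.0536 J.

-0.0536 J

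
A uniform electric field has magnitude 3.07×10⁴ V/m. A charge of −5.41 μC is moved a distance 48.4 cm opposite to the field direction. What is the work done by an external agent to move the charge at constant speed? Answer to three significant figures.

The potential change for a displacement 48.4 cm opposite to the field direction is ΔV = +Ed = 1.49×10⁴ V.
W_ext = qΔV = -0.0804 J.

-0.0804 J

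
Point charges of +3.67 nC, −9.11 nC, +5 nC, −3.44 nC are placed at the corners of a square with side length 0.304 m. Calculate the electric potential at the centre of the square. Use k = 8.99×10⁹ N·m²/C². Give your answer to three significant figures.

Electric potential is a scalar, so the contributions from each charge add algebraically: V = Σ kqᵢ/rᵢ.
The distance from each corner to the centre is a√2/2 = 0.215 m.
V = k[(3.67×10⁻⁹)/(0.215) + (-9.11×10⁻⁹)/(0.215) + (5.00×10⁻⁹)/(0.215) + (-3.44×10⁻⁹)/(0.215)] = -162 V.

-162 V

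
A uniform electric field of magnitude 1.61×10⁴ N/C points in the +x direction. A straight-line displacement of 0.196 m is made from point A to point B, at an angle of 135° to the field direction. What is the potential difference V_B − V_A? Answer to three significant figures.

2230 V

Only the component of displacement along E changes the potential: ΔV = −E·d·cosθ.
ΔV = −(1.61×10⁴ V/m)(0.196 m)cos135° = 2230 V.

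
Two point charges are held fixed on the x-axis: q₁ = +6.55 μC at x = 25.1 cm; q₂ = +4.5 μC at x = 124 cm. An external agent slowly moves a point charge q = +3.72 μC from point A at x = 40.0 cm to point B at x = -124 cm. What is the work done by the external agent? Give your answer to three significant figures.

For quasistatic motion the external work equals the change in potential energy: W_ext = qΔV = q(V_B − V_A).
At A: distances to the source charges are 0.149 m, 0.840 m; V_A = Σ kqᵢ/rᵢ = 4.43×10⁵ V.
At B: distances to the source charges are 1.49 m, 2.48 m; V_B = Σ kqᵢ/rᵢ = 5.58×10⁴ V.
ΔV = V_B − V_A = -3.88×10⁵ V.
W_ext = qΔV = (3.72×10⁻⁶ C)(-3.88×10⁵ V) = -1.44 J.

-1.44 J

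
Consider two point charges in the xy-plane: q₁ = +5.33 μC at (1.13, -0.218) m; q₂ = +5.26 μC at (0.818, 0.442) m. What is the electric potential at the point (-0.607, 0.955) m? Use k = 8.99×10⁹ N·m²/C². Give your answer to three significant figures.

5.41×10⁴ V

Electric potential is a scalar, so the contributions from each charge add algebraically: V = Σ kqᵢ/rᵢ.
Distances from the field point to each charge: r₁ = 2.10 m, r₂ = 1.51 m.
V = k[(5.33×10⁻⁶)/(2.10) + (5.26×10⁻⁶)/(1.51)] = 5.41×10⁴ V.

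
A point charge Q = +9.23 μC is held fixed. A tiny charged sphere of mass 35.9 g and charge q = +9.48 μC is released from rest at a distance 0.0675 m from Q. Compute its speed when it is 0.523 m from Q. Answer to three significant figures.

23.8 m/s

Only the electrostatic force acts, so mechanical energy is conserved: ½mv² = U₁ − U₂ = kQq(1/r₁ − 1/r₂).
U₁ − U₂ = (8.99×10⁹ N·m²/C²)(9.23×10⁻⁶ C)(9.48×10⁻⁶ C)(1/0.0675 − 1/0.523) = 10.1 J.
v = √(2·10.1/0.0359) = 23.8 m/s.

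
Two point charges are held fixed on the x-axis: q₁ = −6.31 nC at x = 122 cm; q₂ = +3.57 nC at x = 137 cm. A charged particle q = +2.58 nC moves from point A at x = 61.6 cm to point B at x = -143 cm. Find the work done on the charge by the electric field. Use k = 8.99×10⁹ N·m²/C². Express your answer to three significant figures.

-1.07×10⁻⁷ J

The work done by the electric force is W_field = −ΔU = −q(V_B − V_A) = q(V_A − V_B).
At A: distances to the source charges are 0.604 m, 0.754 m; V_A = Σ kqᵢ/rᵢ = -51.4 V.
At B: distances to the source charges are 2.65 m, 2.80 m; V_B = Σ kqᵢ/rᵢ = -9.94 V.
ΔV = V_B − V_A = 41.4 V.
W_field = −qΔV = −(2.58×10⁻⁹ C)(41.4 V) = -1.07×10⁻⁷ J.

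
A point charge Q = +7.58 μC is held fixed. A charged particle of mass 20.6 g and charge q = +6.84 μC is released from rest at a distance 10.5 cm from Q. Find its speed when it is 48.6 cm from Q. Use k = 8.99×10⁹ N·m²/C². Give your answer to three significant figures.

Only the electrostatic force acts, so mechanical energy is conserved: ½mv² = U₁ − U₂ = kQq(1/r₁ − 1/r₂).
U₁ − U₂ = (8.99×10⁹ N·m²/C²)(7.58×10⁻⁶ C)(6.84×10⁻⁶ C)(1/0.105 − 1/0.486) = 3.48 J.
v = √(2·3.48/0.0206) = 18.4 m/s.

18.4 m/s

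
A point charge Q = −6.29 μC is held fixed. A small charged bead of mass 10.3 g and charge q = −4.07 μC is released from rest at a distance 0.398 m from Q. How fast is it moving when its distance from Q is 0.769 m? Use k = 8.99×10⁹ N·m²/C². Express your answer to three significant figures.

Only the electrostatic force acts, so mechanical energy is conserved: ½mv² = U₁ − U₂ = kQq(1/r₁ − 1/r₂).
U₁ − U₂ = (8.99×10⁹ N·m²/C²)(-6.29×10⁻⁶ C)(-4.07×10⁻⁶ C)(1/0.398 − 1/0.769) = 0.279 J.
v = √(2·0.279/0.0103) = 7.36 m/s.

7.36 m/s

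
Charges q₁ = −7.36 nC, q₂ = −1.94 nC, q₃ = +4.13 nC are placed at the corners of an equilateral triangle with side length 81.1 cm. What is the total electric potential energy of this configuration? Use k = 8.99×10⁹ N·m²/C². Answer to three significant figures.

-2.67×10⁻⁷ J

The work to assemble the configuration equals its total potential energy, U = Σ kqᵢqⱼ/rᵢⱼ over all pairs.
All three pair separations equal the side length, 0.811 m.
U = (1.58×10⁻⁷) + (-3.37×10⁻⁷) + (-8.88×10⁻⁸) = -2.67×10⁻⁷ J.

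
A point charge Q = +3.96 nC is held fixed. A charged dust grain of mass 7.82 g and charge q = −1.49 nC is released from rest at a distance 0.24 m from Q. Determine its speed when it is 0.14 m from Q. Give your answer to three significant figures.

Only the electrostatic force acts, so mechanical energy is conserved: ½mv² = U₁ − U₂ = kQq(1/r₁ − 1/r₂).
U₁ − U₂ = (8.99×10⁹ N·m²/C²)(3.96×10⁻⁹ C)(-1.49×10⁻⁹ C)(1/0.240 − 1/0.140) = 1.58×10⁻⁷ J.
v = √(2·1.58×10⁻⁷/7.82×10⁻³) = 6.35×10⁻³ m/s.

6.35×10⁻³ m/s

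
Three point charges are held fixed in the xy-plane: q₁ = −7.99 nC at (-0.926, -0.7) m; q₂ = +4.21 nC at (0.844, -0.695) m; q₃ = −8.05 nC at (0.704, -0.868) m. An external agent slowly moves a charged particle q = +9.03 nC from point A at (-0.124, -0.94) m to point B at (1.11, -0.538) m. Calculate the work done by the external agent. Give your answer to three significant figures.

7.59×10⁻⁷ J

For quasistatic motion the external work equals the change in potential energy: W_ext = qΔV = q(V_B − V_A).
At A: distances to the source charges are 0.837 m, 0.999 m, 0.831 m; V_A = Σ kqᵢ/rᵢ = -135 V.
At B: distances to the source charges are 2.04 m, 0.309 m, 0.523 m; V_B = Σ kqᵢ/rᵢ = -51.0 V.
ΔV = V_B − V_A = 84.0 V.
W_ext = qΔV = (9.03×10⁻⁹ C)(84.0 V) = 7.59×10⁻⁷ J.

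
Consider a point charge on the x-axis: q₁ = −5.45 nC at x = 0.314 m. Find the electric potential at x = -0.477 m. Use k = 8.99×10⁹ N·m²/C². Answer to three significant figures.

Electric potential is a scalar, so the contributions from each charge add algebraically: V = Σ kqᵢ/rᵢ.
V = k[(-5.45×10⁻⁹)/(0.791)] = -61.9 V.

-61.9 V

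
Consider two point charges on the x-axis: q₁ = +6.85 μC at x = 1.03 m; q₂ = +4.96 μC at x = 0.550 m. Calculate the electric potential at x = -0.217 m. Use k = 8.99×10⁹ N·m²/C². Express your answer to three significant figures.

1.08×10⁵ V

The total potential is the scalar sum of each charge's contribution, V = Σ kqᵢ/rᵢ.
Distances from the field point to each charge: r₁ = 1.25 m, r₂ = 0.767 m.
V = k[(6.85×10⁻⁶)/(1.25) + (4.96×10⁻⁶)/(0.767)] = 1.08×10⁵ V.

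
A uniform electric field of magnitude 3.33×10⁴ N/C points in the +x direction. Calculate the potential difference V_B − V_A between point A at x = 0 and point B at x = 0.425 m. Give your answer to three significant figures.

In a uniform field, potential decreases in the direction of E: V_B − V_A = −E·Δx.
V_B − V_A = −(3.33×10⁴ V/m)(0.425 m) = -1.42×10⁴ V.

-1.42×10⁴ V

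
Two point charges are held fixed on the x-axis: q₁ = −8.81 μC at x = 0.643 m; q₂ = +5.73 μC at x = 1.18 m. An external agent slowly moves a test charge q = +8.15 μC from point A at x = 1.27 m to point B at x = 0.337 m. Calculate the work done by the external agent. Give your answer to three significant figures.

For quasistatic motion the external work equals the change in potential energy: W_ext = qΔV = q(V_B − V_A).
At A: distances to the source charges are 0.627 m, 0.0900 m; V_A = Σ kqᵢ/rᵢ = 4.46×10⁵ V.
At B: distances to the source charges are 0.306 m, 0.843 m; V_B = Σ kqᵢ/rᵢ = -1.98×10⁵ V.
ΔV = V_B − V_A = -6.44×10⁵ V.
W_ext = qΔV = (8.15×10⁻⁶ C)(-6.44×10⁵ V) = -5.25 J.

-5.25 J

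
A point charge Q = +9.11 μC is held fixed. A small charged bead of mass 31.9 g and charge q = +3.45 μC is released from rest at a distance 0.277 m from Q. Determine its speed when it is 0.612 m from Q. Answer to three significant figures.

Only the electrostatic force acts, so mechanical energy is conserved: ½mv² = U₁ − U₂ = kQq(1/r₁ − 1/r₂).
U₁ − U₂ = (8.99×10⁹ N·m²/C²)(9.11×10⁻⁶ C)(3.45×10⁻⁶ C)(1/0.277 − 1/0.612) = 0.558 J.
v = √(2·0.558/0.0319) = 5.92 m/s.

5.92 m/s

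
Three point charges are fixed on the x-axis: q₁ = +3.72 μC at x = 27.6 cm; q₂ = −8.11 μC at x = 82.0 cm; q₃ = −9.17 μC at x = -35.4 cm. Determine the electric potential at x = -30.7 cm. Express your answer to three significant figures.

Electric potential is a scalar, so the contributions from each charge add algebraically: V = Σ kqᵢ/rᵢ.
Distances from the field point to each charge: r₁ = 0.583 m, r₂ = 1.13 m, r₃ = 0.0470 m.
V = k[(3.72×10⁻⁶)/(0.583) + (-8.11×10⁻⁶)/(1.13) + (-9.17×10⁻⁶)/(0.0470)] = -1.76×10⁶ V.

-1.76×10⁶ V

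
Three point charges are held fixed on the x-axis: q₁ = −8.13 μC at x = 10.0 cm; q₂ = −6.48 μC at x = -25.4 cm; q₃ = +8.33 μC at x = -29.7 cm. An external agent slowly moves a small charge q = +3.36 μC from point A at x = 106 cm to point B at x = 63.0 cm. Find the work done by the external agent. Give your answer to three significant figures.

-0.194 J

For quasistatic motion the external work equals the change in potential energy: W_ext = qΔV = q(V_B − V_A).
At A: distances to the source charges are 0.960 m, 1.31 m, 1.36 m; V_A = Σ kqᵢ/rᵢ = -6.53×10⁴ V.
At B: distances to the source charges are 0.530 m, 0.884 m, 0.927 m; V_B = Σ kqᵢ/rᵢ = -1.23×10⁵ V.
ΔV = V_B − V_A = -5.77×10⁴ V.
W_ext = qΔV = (3.36×10⁻⁶ C)(-5.77×10⁴ V) = -0.194 J.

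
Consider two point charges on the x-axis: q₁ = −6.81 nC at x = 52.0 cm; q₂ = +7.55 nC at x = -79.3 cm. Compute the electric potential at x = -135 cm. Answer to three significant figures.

Electric potential is a scalar, so the contributions from each charge add algebraically: V = Σ kqᵢ/rᵢ.
Distances from the field point to each charge: r₁ = 1.87 m, r₂ = 0.557 m.
V = k[(-6.81×10⁻⁹)/(1.87) + (7.55×10⁻⁹)/(0.557)] = 89.1 V.

89.1 V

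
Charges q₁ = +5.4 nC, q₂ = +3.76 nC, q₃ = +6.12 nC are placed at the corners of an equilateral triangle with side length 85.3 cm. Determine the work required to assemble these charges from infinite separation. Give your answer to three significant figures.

The work to assemble the configuration equals its total potential energy, U = Σ kqᵢqⱼ/rᵢⱼ over all pairs.
All three pair separations equal the side length, 0.853 m.
U = (2.14×10⁻⁷) + (3.48×10⁻⁷) + (2.43×10⁻⁷) = 8.05×10⁻⁷ J.

8.05×10⁻⁷ J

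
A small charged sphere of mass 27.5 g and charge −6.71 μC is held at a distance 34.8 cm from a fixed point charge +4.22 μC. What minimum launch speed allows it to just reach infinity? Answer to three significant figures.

To just escape, total mechanical energy must reach zero at infinity: ½mv²_min + U = 0, so ½mv²_min = −U = |kQq|/r.
|U| = |kQq|/r = (8.99×10⁹ N·m²/C²)(4.22×10⁻⁶)(6.71×10⁻⁶)/(0.348) = 0.732 J.
v_min = √(2|U|/m) = √(2·0.732/0.0275) = 7.29 m/s.

7.29 m/s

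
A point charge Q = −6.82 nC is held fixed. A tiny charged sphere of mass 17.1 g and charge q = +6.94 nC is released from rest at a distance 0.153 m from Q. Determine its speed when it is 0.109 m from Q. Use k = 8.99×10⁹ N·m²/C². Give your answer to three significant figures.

Only the electrostatic force acts, so mechanical energy is conserved: ½mv² = U₁ − U₂ = kQq(1/r₁ − 1/r₂).
U₁ − U₂ = (8.99×10⁹ N·m²/C²)(-6.82×10⁻⁹ C)(6.94×10⁻⁹ C)(1/0.153 − 1/0.109) = 1.12×10⁻⁶ J.
v = √(2·1.12×10⁻⁶/0.0171) = 0.0115 m/s.

0.0115 m/s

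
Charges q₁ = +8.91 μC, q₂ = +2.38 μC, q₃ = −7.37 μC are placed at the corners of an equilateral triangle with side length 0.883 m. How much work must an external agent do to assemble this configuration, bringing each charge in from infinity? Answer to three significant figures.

The assembly work is the sum of pairwise potential energies, U = Σ_{i<j} kqᵢqⱼ/rᵢⱼ.
All three pair separations equal the side length, 0.883 m.
U = (0.216) + (-0.669) + (-0.179) = -0.631 J.

-0.631 J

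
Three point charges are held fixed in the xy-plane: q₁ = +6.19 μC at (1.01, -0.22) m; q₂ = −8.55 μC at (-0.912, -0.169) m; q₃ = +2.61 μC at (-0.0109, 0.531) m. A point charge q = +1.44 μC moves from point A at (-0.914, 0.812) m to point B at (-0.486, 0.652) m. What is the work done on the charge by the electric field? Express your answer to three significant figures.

-0.0359 J

The work done by the electric force is W_field = −ΔU = −q(V_B − V_A) = q(V_A − V_B).
At A: distances to the source charges are 2.18 m, 0.981 m, 0.946 m; V_A = Σ kqᵢ/rᵢ = -2.81×10⁴ V.
At B: distances to the source charges are 1.73 m, 0.925 m, 0.490 m; V_B = Σ kqᵢ/rᵢ = -3110 V.
ΔV = V_B − V_A = 2.50×10⁴ V.
W_field = −qΔV = −(1.44×10⁻⁶ C)(2.50×10⁴ V) = -0.0359 J.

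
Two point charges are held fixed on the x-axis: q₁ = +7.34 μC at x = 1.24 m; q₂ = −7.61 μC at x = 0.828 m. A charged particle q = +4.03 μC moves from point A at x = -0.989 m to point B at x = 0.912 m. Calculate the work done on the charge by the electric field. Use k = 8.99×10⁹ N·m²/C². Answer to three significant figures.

The work done by the electric force is W_field = −ΔU = −q(V_B − V_A) = q(V_A − V_B).
At A: distances to the source charges are 2.23 m, 1.82 m; V_A = Σ kqᵢ/rᵢ = -8050 V.
At B: distances to the source charges are 0.328 m, 0.0840 m; V_B = Σ kqᵢ/rᵢ = -6.13×10⁵ V.
ΔV = V_B − V_A = -6.05×10⁵ V.
W_field = −qΔV = −(4.03×10⁻⁶ C)(-6.05×10⁵ V) = 2.44 J.

2.44 J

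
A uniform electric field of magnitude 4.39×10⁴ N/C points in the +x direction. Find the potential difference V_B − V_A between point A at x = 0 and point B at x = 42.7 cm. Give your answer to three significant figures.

-1.87×10⁴ V

In a uniform field, potential decreases in the direction of E: V_B − V_A = −E·Δx.
V_B − V_A = −(4.39×10⁴ V/m)(0.427 m) = -1.87×10⁴ V.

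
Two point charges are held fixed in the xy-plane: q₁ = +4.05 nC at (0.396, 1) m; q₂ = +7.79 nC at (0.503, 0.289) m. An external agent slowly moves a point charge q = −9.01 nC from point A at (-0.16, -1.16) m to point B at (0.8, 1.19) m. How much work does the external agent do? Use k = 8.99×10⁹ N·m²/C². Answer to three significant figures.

-8.57×10⁻⁷ J

For quasistatic motion the external work equals the change in potential energy: W_ext = qΔV = q(V_B − V_A).
At A: distances to the source charges are 2.23 m, 1.59 m; V_A = Σ kqᵢ/rᵢ = 60.3 V.
At B: distances to the source charges are 0.446 m, 0.949 m; V_B = Σ kqᵢ/rᵢ = 155 V.
ΔV = V_B − V_A = 95.1 V.
W_ext = qΔV = (-9.01×10⁻⁹ C)(95.1 V) = -8.57×10⁻⁷ J.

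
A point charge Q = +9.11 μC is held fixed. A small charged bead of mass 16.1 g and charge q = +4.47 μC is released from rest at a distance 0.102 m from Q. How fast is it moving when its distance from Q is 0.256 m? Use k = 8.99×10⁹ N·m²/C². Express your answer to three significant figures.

Only the electrostatic force acts, so mechanical energy is conserved: ½mv² = U₁ − U₂ = kQq(1/r₁ − 1/r₂).
U₁ − U₂ = (8.99×10⁹ N·m²/C²)(9.11×10⁻⁶ C)(4.47×10⁻⁶ C)(1/0.102 − 1/0.256) = 2.16 J.
v = √(2·2.16/0.0161) = 16.4 m/s.

16.4 m/s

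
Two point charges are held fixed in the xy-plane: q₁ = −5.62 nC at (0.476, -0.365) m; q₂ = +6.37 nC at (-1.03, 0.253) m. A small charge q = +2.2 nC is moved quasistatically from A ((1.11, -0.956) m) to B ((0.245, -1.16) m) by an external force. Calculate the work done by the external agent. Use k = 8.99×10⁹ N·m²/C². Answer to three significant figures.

8.92×10⁻⁹ J

For quasistatic motion the external work equals the change in potential energy: W_ext = qΔV = q(V_B − V_A).
At A: distances to the source charges are 0.867 m, 2.46 m; V_A = Σ kqᵢ/rᵢ = -35.0 V.
At B: distances to the source charges are 0.828 m, 1.90 m; V_B = Σ kqᵢ/rᵢ = -30.9 V.
ΔV = V_B − V_A = 4.05 V.
W_ext = qΔV = (2.20×10⁻⁹ C)(4.05 V) = 8.92×10⁻⁹ J.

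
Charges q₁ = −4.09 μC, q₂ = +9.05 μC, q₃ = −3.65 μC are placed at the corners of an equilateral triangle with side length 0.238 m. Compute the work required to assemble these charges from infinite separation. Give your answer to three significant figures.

The work to assemble the configuration equals its total potential energy, U = Σ kqᵢqⱼ/rᵢⱼ over all pairs.
All three pair separations equal the side length, 0.238 m.
U = (-1.40) + (0.564) + (-1.25) = -2.08 J.

-2.08 J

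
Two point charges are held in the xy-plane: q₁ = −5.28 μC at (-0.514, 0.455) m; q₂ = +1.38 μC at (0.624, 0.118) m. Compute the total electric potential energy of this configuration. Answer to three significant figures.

-0.0552 J

The work to assemble the configuration equals its total potential energy, U = Σ kqᵢqⱼ/rᵢⱼ over all pairs.
Pair separations: r₁₂ = 1.19 m.
U = (-0.0552) = -0.0552 J.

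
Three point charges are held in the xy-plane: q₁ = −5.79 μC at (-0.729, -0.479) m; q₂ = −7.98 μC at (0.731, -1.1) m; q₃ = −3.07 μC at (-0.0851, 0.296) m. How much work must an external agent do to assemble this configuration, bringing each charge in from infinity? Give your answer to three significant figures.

0.557 J

The assembly work is the sum of pairwise potential energies, U = Σ_{i<j} kqᵢqⱼ/rᵢⱼ.
Pair separations: r₁₂ = 1.59 m, r₁₃ = 1.01 m, r₂₃ = 1.62 m.
U = (0.262) + (0.159) + (0.136) = 0.557 J.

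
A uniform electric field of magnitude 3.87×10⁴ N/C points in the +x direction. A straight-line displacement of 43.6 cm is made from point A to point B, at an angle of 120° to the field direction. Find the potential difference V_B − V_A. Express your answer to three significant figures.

Only the component of displacement along E changes the potential: ΔV = −E·d·cosθ.
ΔV = −(3.87×10⁴ V/m)(0.436 m)cos120° = 8440 V.

8440 V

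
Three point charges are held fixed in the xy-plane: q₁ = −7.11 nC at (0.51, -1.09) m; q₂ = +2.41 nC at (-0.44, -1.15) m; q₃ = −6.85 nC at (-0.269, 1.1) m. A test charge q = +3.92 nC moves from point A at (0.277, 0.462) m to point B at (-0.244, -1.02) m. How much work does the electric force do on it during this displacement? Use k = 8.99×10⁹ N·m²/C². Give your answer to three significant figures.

-3.15×10⁻⁷ J

The work done by the electric force is W_field = −ΔU = −q(V_B − V_A) = q(V_A − V_B).
At A: distances to the source charges are 1.57 m, 1.76 m, 0.840 m; V_A = Σ kqᵢ/rᵢ = -102 V.
At B: distances to the source charges are 0.757 m, 0.235 m, 2.12 m; V_B = Σ kqᵢ/rᵢ = -21.3 V.
ΔV = V_B − V_A = 80.4 V.
W_field = −qΔV = −(3.92×10⁻⁹ C)(80.4 V) = -3.15×10⁻⁷ J.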